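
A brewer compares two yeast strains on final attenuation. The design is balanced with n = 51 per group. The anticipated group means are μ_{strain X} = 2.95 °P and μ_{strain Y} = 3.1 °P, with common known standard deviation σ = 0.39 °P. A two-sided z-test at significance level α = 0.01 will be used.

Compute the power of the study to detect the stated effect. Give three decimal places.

Standardized effect: d = |μ_{strain X} − μ_{strain Y}| / σ = |2.95 − 3.1| / 0.39 = 0.3846
Noncentrality parameter: δ = d·√(n/2) = 0.3846 × √(51/2) = 1.9422
Critical value for a two-sided test at α = 0.01: z_{α/2} = 2.576.
Power = Φ(δ − 2.576) + Φ(−δ − 2.576) = Φ(-0.634) + Φ(-4.518) = 0.2632 + 0.0000 = 0.2632.

Power ≈ 0.263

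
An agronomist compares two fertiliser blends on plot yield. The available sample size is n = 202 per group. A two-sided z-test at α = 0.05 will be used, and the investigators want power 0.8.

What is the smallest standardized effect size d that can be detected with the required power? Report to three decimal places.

d ≈ 0.279

Required noncentrality: δ = z_{0.025} + z_{0.20} = 1.960 + 0.842 = 2.802.
(The second rejection-region term Φ(−δ − z_{α/2}) is negligible and dropped.)
δ = d·√(n/2) ⇒ d = δ/√(n/2) = 2.802/√(202/2) = 0.2788.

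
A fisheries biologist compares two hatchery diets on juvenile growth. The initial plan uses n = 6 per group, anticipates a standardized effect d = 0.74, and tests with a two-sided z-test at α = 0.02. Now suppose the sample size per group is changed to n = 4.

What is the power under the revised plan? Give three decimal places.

With n = 4 per group: δ = d·√(n/2) = 0.74 × √(4/2) = 1.0465. Critical value z_{0.01} = 2.326.
Revised power = Φ(δ − 2.326) + Φ(−δ − 2.326) = Φ(-1.280) + Φ(-3.373) = 0.1003 + 0.0004 = 0.1007.

Power ≈ 0.101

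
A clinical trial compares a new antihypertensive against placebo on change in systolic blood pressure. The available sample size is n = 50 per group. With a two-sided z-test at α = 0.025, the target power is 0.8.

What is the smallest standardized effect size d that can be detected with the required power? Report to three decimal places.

d ≈ 0.617

Required noncentrality: δ = z_{0.0125} + z_{0.20} = 2.241 + 0.842 = 3.083.
(The second rejection-region term Φ(−δ − z_{α/2}) is negligible and dropped.)
δ = d·√(n/2) ⇒ d = δ/√(n/2) = 3.083/√(50/2) = 0.6166.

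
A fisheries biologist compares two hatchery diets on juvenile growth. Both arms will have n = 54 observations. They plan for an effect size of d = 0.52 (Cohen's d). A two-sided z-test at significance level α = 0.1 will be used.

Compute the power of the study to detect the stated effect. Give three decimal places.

Power ≈ 0.855

Noncentrality parameter: δ = d·√(n/2) = 0.52 × √(54/2) = 2.7020
Critical value for a two-sided test at α = 0.1: z_{α/2} = 1.645.
Power = Φ(δ − 1.645) + Φ(−δ − 1.645) = Φ(1.057) + Φ(-4.347) = 0.8548 + 0.0000 = 0.8548.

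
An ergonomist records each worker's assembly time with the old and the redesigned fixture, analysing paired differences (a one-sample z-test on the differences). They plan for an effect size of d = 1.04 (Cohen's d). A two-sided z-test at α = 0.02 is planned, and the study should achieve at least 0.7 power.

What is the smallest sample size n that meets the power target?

n = 8

Set Φ(δ − 2.326) = 0.7; then δ − 2.326 = Φ⁻¹(0.7) = 0.524, giving δ = 2.851.
(Ignoring the negligible lower-tail rejection probability gives the usual closed-form inversion.)
δ = d·√n ⇒ n = (δ/d)² = (2.851 / 1.04)² = 7.51.
Rounding up, n = 8.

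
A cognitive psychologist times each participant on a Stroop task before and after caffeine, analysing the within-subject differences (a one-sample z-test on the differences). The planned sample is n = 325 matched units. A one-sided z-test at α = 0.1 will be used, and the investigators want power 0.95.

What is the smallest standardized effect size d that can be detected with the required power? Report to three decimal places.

Required noncentrality: δ = z_{0.1} + z_{0.05} = 1.282 + 1.645 = 2.926.
δ = d·√n ⇒ d = δ/√n = 2.926/√325 = 0.1623.

d ≈ 0.162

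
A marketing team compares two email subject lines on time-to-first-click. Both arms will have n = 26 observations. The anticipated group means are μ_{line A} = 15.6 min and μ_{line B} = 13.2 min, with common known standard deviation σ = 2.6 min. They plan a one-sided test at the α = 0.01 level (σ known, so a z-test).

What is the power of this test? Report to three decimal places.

Standardized effect: d = |μ_{line A} − μ_{line B}| / σ = |15.6 − 13.2| / 2.6 = 0.9231
Noncentrality parameter: δ = d·√(n/2) = 0.9231 × √(26/2) = 3.3282
One-sided α = 0.01 → critical value z_{0.01} = 2.326.
Power = Φ(δ − 2.326) = Φ(1.002) = 0.8418.

Power ≈ 0.842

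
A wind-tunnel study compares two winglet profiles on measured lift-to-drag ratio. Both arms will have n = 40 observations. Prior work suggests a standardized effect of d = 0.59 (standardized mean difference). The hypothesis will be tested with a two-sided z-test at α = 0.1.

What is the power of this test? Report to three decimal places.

Noncentrality parameter: δ = d·√(n/2) = 0.59 × √(40/2) = 2.6386
Critical value for a two-sided test at α = 0.1: z_{α/2} = 1.645.
Power = Φ(δ − 1.645) + Φ(−δ − 1.645) = Φ(0.994) + Φ(-4.283) = 0.8398 + 0.0000 = 0.8398.

Power ≈ 0.840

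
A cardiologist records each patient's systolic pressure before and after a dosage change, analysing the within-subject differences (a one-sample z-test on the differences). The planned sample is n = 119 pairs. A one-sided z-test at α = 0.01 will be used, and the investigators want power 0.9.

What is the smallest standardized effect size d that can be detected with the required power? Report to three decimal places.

d ≈ 0.331

Required noncentrality: δ = z_{0.01} + z_{0.10} = 2.326 + 1.282 = 3.608.
δ = d·√n ⇒ d = δ/√n = 3.608/√119 = 0.3307.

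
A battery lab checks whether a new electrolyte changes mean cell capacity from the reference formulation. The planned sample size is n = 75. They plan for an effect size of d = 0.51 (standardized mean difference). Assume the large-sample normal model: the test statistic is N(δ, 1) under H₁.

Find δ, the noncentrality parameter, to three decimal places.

δ ≈ 4.417

δ = d·√n = 0.51 × √75 = 4.4167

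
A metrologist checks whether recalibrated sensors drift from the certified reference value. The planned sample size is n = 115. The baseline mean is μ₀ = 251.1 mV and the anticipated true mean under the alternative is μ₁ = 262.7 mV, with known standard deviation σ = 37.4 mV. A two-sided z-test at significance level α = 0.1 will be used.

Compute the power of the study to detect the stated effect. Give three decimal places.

Power ≈ 0.954

Standardized effect: d = |μ₁ − μ₀| / σ = |262.7 − 251.1| / 37.4 = 0.3102
Noncentrality parameter: δ = d·√n = 0.3102 × √115 = 3.3261
Two-sided α = 0.1 → critical value z_{0.05} = 1.645.
Power = Φ(δ − 1.645) + Φ(−δ − 1.645) = Φ(1.681) + Φ(-4.971) = 0.9536 + 0.0000 = 0.9536.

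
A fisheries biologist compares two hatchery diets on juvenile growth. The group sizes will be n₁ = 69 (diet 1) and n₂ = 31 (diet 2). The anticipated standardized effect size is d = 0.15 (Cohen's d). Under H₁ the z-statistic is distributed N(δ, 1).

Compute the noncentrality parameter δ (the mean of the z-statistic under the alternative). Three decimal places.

δ ≈ 0.694

δ = d / √(1/n₁ + 1/n₂) = 0.15 / √(1/69 + 1/31) = 0.6937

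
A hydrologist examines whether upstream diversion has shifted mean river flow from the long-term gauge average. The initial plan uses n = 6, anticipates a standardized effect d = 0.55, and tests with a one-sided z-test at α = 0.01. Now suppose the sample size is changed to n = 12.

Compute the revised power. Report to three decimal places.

With n = 12: δ = d·√n = 0.55 × √12 = 1.9053. Critical value z_{0.01} = 2.326.
Revised power = Φ(δ − 2.326) = Φ(-0.421) = 0.3368.

Power ≈ 0.337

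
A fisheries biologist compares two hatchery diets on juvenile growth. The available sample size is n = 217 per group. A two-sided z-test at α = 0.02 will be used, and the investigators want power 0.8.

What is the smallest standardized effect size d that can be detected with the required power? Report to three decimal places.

Need Φ(δ − 2.326) = 0.8, so δ = 2.326 + 0.842 = 3.168.
(The second rejection-region term Φ(−δ − z_{α/2}) is negligible and dropped.)
δ = d·√(n/2) ⇒ d = δ/√(n/2) = 3.168/√(217/2) = 0.3041.

d ≈ 0.304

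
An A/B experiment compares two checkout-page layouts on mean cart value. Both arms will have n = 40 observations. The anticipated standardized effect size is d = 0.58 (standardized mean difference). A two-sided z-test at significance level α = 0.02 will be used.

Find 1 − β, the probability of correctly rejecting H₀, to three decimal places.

Power ≈ 0.605

Noncentrality parameter: δ = d·√(n/2) = 0.58 × √(40/2) = 2.5938
Two-sided α = 0.02 → critical value z_{0.01} = 2.326.
Power = Φ(δ − 2.326) + Φ(−δ − 2.326) = Φ(0.267) + Φ(-4.920) = 0.6055 + 0.0000 = 0.6055.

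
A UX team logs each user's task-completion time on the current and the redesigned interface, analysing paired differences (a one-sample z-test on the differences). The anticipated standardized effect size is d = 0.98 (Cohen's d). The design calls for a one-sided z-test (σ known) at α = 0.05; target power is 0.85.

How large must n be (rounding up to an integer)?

Set Φ(δ − 1.645) = 0.85; then δ − 1.645 = Φ⁻¹(0.85) = 1.036, giving δ = 2.681.
δ = d·√n ⇒ n = (δ/d)² = (2.681 / 0.98)² = 7.49.
Round up to the next whole unit.

n = 8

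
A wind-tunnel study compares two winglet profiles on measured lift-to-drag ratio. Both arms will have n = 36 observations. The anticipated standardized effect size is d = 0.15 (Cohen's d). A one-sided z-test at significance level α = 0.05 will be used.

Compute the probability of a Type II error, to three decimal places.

β ≈ 0.843

Noncentrality parameter: δ = d·√(n/2) = 0.15 × √(36/2) = 0.6364
Critical value for a one-sided test at α = 0.05: z_α = 1.645.
Power = P(Z > 1.645 − δ) = Φ(-1.008) = 0.1566.
Type II error: β = 1 − power = 1 − 0.1566 = 0.8434.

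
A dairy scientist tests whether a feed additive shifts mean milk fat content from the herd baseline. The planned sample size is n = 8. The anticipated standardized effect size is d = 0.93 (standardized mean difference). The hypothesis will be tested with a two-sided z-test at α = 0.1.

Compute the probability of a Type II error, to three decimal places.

β ≈ 0.162

Noncentrality parameter: λ = d·√n = 0.93 × √8 = 2.6304
Critical value for a two-sided test at α = 0.1: z_{α/2} = 1.645.
Power = Φ(λ − 1.645) + Φ(−λ − 1.645) = Φ(0.986) + Φ(-4.275) = 0.8378 + 0.0000 = 0.8378.
Type II error: β = 1 − power = 1 − 0.8378 = 0.1622.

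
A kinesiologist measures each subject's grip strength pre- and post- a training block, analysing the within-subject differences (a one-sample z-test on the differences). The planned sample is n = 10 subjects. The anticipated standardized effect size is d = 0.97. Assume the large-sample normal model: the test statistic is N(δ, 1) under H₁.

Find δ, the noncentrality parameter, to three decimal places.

δ ≈ 3.067

The noncentrality parameter scales effect size by the design's sample-size factor: δ = d·√n = 0.97 × √10 = 3.0674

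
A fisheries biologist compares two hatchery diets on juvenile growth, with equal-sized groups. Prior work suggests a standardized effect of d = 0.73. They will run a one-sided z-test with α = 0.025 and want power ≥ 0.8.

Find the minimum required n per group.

For power 0.8 need Φ(δ − z_{0.025}) = 0.8, so δ = z_{0.025} + z_{0.20} = 1.960 + 0.842 = 2.802.
δ = d·√(n/2) ⇒ n = 2(δ/d)² = 2 × (2.802 / 0.73)² = 29.46.
Rounding up, n = 30 per group.

n = 30 per group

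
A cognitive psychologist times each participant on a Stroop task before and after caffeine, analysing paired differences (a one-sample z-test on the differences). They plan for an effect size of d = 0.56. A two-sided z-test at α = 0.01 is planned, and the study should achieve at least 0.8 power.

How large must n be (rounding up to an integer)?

n = 38

For power 0.8 need Φ(δ − z_{0.005}) = 0.8, so δ = z_{0.005} + z_{0.20} = 2.576 + 0.842 = 3.417.
(Ignoring the negligible lower-tail rejection probability gives the usual closed-form inversion.)
δ = d·√n ⇒ n = (δ/d)² = (3.417 / 0.56)² = 37.24.
Round up to the next whole unit.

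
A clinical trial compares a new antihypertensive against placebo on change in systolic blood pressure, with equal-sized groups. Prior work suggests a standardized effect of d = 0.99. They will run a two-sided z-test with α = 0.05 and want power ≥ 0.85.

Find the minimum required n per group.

Set Φ(δ − 1.960) = 0.85; then δ − 1.960 = Φ⁻¹(0.85) = 1.036, giving δ = 2.996.
(Ignoring the negligible lower-tail rejection probability gives the usual closed-form inversion.)
δ = d·√(n/2) ⇒ n = 2(δ/d)² = 2 × (2.996 / 0.99)² = 18.32.
Round up to the next whole unit.

n = 19 per group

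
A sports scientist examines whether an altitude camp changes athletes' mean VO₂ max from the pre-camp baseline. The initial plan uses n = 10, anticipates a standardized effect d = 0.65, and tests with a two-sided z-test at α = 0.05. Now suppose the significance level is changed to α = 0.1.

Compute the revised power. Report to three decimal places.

δ = d·√n = 0.65 × √10 = 2.0555 (unchanged). New critical value: z_{0.05} = 1.645.
Revised power = Φ(δ − 1.645) + Φ(−δ − 1.645) = Φ(0.411) + Φ(-3.700) = 0.6593 + 0.0001 = 0.6594.

Power ≈ 0.659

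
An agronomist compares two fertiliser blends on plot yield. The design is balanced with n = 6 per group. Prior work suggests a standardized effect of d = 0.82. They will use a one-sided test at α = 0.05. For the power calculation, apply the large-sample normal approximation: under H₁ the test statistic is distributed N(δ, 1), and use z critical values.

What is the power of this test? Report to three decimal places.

Power ≈ 0.411

Noncentrality parameter: δ = d·√(n/2) = 0.82 × √(6/2) = 1.4203
One-sided α = 0.05 → critical value z_{0.05} = 1.645.
Power = Φ(δ − 1.645) = Φ(-0.225) = 0.4112.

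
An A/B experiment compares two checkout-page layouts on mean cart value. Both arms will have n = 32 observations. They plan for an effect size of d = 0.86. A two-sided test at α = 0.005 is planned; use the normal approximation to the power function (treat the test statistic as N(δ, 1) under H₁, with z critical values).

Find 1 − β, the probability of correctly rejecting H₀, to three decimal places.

Power ≈ 0.737

Noncentrality parameter: δ = d·√(n/2) = 0.86 × √(32/2) = 3.4400
Two-sided α = 0.005 → critical value z_{0.0025} = 2.807.
Power = Φ(δ − 2.807) + Φ(−δ − 2.807) = Φ(0.633) + Φ(-6.247) = 0.7366 + 0.0000 = 0.7366.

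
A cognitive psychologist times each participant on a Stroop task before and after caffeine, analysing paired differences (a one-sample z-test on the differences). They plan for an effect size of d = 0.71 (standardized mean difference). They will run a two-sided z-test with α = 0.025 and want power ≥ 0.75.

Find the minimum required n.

For power 0.75 need Φ(δ − z_{0.0125}) = 0.75, so δ = z_{0.0125} + z_{0.25} = 2.241 + 0.674 = 2.916.
(Ignoring the negligible lower-tail rejection probability gives the usual closed-form inversion.)
δ = d·√n ⇒ n = (δ/d)² = (2.916 / 0.71)² = 16.87.
Round up to the next whole unit.

n = 17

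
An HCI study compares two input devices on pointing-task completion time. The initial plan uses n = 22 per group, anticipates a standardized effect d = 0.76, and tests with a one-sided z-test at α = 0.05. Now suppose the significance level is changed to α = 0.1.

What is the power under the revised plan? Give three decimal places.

δ = d·√(n/2) = 0.76 × √(22/2) = 2.5206 (unchanged). New critical value: z_{0.1} = 1.282.
Revised power = Φ(δ − 1.282) = Φ(1.239) = 0.8923.

Power ≈ 0.892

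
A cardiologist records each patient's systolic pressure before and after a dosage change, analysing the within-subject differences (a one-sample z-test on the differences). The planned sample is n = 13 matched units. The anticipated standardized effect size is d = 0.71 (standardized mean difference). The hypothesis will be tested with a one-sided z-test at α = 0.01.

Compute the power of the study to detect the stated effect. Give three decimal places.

Power ≈ 0.592

Noncentrality parameter: δ = d·√n = 0.71 × √13 = 2.5599
Critical value for a one-sided test at α = 0.01: z_α = 2.326.
Power = Φ(δ − 2.326) = Φ(0.234) = 0.5923.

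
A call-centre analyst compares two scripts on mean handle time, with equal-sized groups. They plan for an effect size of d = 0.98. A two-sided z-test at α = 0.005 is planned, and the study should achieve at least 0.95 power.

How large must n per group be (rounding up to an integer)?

n = 42 per group

For power 0.95 need Φ(δ − z_{0.0025}) = 0.95, so δ = z_{0.0025} + z_{0.05} = 2.807 + 1.645 = 4.452.
(The Φ(−δ − z_{α/2}) term is vanishingly small for δ > 0 and is dropped in the standard sample-size formula.)
δ = d·√(n/2) ⇒ n = 2(δ/d)² = 2 × (4.452 / 0.98)² = 41.27.
Round up to the next whole unit.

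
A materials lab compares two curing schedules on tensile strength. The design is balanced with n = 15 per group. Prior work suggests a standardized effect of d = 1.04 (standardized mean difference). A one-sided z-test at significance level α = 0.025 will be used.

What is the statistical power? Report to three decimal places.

Noncentrality parameter: δ = d·√(n/2) = 1.04 × √(15/2) = 2.8482
One-sided α = 0.025 → critical value z_{0.025} = 1.960.
Power = P(Z > 1.960 − δ) = Φ(0.888) = 0.8128.

Power ≈ 0.813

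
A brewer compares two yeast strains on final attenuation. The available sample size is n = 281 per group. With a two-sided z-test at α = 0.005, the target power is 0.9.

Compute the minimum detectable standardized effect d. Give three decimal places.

Need Φ(δ − 2.807) = 0.9, so δ = 2.807 + 1.282 = 4.089.
(Lower-tail contribution to power is negligible for δ > 0.)
δ = d·√(n/2) ⇒ d = δ/√(n/2) = 4.089/√(281/2) = 0.3449.

d ≈ 0.345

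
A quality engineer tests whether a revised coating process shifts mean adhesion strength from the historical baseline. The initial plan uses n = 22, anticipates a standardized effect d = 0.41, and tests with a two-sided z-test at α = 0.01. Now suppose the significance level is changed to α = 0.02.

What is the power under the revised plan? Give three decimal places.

Power ≈ 0.343

δ = d·√n = 0.41 × √22 = 1.9231 (unchanged). New critical value: z_{0.01} = 2.326.
Revised power = Φ(δ − 2.326) + Φ(−δ − 2.326) = Φ(-0.403) + Φ(-4.249) = 0.3434 + 0.0000 = 0.3434.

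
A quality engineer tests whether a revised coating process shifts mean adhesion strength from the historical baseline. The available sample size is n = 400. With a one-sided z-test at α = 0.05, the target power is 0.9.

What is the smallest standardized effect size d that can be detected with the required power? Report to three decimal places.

d ≈ 0.146

Need Φ(δ − 1.645) = 0.9, so δ = 1.645 + 1.282 = 2.926.
δ = d·√n ⇒ d = δ/√n = 2.926/√400 = 0.1463.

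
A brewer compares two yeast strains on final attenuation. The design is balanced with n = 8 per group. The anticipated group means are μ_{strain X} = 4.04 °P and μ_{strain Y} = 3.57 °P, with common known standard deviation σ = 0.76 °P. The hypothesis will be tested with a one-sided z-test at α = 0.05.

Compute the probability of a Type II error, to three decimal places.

β ≈ 0.658

Standardized effect: d = |μ_{strain X} − μ_{strain Y}| / σ = |4.04 − 3.57| / 0.76 = 0.6184
Noncentrality parameter: δ = d·√(n/2) = 0.6184 × √(8/2) = 1.2368
Critical value for a one-sided test at α = 0.05: z_α = 1.645.
Power = Φ(δ − 1.645) = Φ(-0.408) = 0.3416.
Type II error: β = 1 − power = 1 − 0.3416 = 0.6584.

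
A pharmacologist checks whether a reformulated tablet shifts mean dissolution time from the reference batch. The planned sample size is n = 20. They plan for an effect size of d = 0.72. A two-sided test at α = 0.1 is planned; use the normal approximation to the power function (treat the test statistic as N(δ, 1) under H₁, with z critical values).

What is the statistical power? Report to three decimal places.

Power ≈ 0.942

Noncentrality parameter: δ = d·√n = 0.72 × √20 = 3.2199
Two-sided α = 0.1 → critical value z_{0.05} = 1.645.
Power = Φ(δ − 1.645) + Φ(−δ − 1.645) = Φ(1.575) + Φ(-4.865) = 0.9424 + 0.0000 = 0.9424.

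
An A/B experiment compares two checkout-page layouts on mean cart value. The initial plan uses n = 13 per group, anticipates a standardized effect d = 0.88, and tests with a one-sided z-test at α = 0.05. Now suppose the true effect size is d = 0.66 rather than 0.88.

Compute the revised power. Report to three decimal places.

Power ≈ 0.515

With d = 0.66: δ = d·√(n/2) = 0.66 × √(13/2) = 1.6827. Critical value z_{0.05} = 1.645.
Revised power = P(Z > 1.645 − δ) = Φ(0.038) = 0.5151.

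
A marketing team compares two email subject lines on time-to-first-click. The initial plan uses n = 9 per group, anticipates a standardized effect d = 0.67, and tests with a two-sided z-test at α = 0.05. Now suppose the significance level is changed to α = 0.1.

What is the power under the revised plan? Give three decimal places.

Power ≈ 0.413

δ = d·√(n/2) = 0.67 × √(9/2) = 1.4213 (unchanged). New critical value: z_{0.05} = 1.645.
Revised power = Φ(δ − 1.645) + Φ(−δ − 1.645) = Φ(-0.224) + Φ(-3.066) = 0.4115 + 0.0011 = 0.4126.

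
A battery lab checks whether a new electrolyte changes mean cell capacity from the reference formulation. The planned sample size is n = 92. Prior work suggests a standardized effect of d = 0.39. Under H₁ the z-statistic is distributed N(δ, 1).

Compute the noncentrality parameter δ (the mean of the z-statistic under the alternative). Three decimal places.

δ ≈ 3.741

δ = d·√n = 0.39 × √92 = 3.7407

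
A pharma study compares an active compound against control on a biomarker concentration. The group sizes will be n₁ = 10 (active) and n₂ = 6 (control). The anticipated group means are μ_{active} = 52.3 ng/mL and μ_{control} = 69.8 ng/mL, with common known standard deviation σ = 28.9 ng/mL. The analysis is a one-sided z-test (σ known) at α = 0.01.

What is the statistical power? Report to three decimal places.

Power ≈ 0.124

Standardized effect: d = |μ_{active} − μ_{control}| / σ = |52.3 − 69.8| / 28.9 = 0.6055
Noncentrality parameter: δ = d / √(1/n₁ + 1/n₂) = 0.6055 / √(1/10 + 1/6) = 1.1726
One-sided α = 0.01 → critical value z_{0.01} = 2.326.
Power = P(Z > 2.326 − δ) = Φ(-1.154) = 0.1243.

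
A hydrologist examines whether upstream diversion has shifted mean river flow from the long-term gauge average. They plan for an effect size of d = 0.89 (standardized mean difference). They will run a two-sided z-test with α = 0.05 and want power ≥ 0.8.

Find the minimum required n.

n = 10

For power 0.8 need Φ(δ − z_{0.025}) = 0.8, so δ = z_{0.025} + z_{0.20} = 1.960 + 0.842 = 2.802.
(The Φ(−δ − z_{α/2}) term is vanishingly small for δ > 0 and is dropped in the standard sample-size formula.)
δ = d·√n ⇒ n = (δ/d)² = (2.802 / 0.89)² = 9.91.
Rounding up, n = 10.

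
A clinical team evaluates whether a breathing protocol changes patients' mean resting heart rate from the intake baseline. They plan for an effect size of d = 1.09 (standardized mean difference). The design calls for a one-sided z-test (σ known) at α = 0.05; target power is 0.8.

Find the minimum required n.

n = 6

For power 0.8 need Φ(δ − z_{0.05}) = 0.8, so δ = z_{0.05} + z_{0.20} = 1.645 + 0.842 = 2.486.
δ = d·√n ⇒ n = (δ/d)² = (2.486 / 1.09)² = 5.20.
Rounding up, n = 6.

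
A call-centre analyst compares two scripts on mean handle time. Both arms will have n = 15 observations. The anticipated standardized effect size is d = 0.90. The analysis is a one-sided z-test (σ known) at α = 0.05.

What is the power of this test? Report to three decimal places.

Noncentrality parameter: δ = d·√(n/2) = 0.90 × √(15/2) = 2.4648
One-sided α = 0.05 → critical value z_{0.05} = 1.645.
Power = Φ(δ − 1.645) = Φ(0.820) = 0.7939.

Power ≈ 0.794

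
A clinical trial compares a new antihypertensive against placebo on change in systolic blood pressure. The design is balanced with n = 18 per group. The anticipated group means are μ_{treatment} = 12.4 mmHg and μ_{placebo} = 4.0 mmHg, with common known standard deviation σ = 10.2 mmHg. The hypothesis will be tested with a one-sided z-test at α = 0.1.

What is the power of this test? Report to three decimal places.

Standardized effect: d = |μ_{treatment} − μ_{placebo}| / σ = |12.4 − 4.0| / 10.2 = 0.8235
Noncentrality parameter: δ = d·√(n/2) = 0.8235 × √(18/2) = 2.4706
Critical value for a one-sided test at α = 0.1: z_α = 1.282.
Power = P(Z > 1.282 − δ) = Φ(1.189) = 0.8828.

Power ≈ 0.883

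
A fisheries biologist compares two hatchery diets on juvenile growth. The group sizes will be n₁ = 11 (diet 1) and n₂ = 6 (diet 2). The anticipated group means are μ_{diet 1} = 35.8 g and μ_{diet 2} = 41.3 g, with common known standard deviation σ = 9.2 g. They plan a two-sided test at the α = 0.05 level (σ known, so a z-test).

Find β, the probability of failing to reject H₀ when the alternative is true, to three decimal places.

Standardized effect: d = |μ_{diet 1} − μ_{diet 2}| / σ = |35.8 − 41.3| / 9.2 = 0.5978
Noncentrality parameter: δ = d / √(1/n₁ + 1/n₂) = 0.5978 / √(1/11 + 1/6) = 1.1779
Two-sided α = 0.05 → critical value z_{0.025} = 1.960.
Power = Φ(δ − 1.960) + Φ(−δ − 1.960) = Φ(-0.782) + Φ(-3.138) = 0.2171 + 0.0009 = 0.2180.
Type II error: β = 1 − power = 1 − 0.2180 = 0.7820.

β ≈ 0.782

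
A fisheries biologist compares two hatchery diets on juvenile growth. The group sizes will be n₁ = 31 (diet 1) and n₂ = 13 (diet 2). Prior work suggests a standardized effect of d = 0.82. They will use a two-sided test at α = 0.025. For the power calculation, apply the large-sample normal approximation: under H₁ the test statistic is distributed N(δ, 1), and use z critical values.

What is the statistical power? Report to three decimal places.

Noncentrality parameter: δ = d / √(1/n₁ + 1/n₂) = 0.82 / √(1/31 + 1/13) = 2.4816
Two-sided α = 0.025 → critical value z_{0.0125} = 2.241.
Power = Φ(δ − 2.241) + Φ(−δ − 2.241) = Φ(0.240) + Φ(-4.723) = 0.5949 + 0.0000 = 0.5949.

Power ≈ 0.595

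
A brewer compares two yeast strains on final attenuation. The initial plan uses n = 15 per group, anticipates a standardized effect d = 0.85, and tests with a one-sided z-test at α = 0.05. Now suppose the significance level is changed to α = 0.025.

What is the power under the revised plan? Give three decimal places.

δ = d·√(n/2) = 0.85 × √(15/2) = 2.3278 (unchanged). New critical value: z_{0.025} = 1.960.
Revised power = Φ(δ − 1.960) = Φ(0.368) = 0.6435.

Power ≈ 0.644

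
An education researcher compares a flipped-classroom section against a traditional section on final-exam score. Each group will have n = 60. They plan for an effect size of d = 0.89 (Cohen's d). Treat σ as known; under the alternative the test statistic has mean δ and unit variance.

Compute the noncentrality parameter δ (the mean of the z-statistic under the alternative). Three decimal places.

The noncentrality parameter scales effect size by the design's sample-size factor: δ = d·√(n/2) = 0.89 × √(60/2) = 4.8747

δ ≈ 4.875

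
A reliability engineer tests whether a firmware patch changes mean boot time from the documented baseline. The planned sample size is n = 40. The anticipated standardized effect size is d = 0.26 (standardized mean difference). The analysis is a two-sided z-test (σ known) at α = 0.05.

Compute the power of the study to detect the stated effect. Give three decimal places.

Power ≈ 0.376

Noncentrality parameter: δ = d·√n = 0.26 × √40 = 1.6444
Two-sided α = 0.05 → critical value z_{0.025} = 1.960.
Power = Φ(δ − 1.960) + Φ(−δ − 1.960) = Φ(-0.316) + Φ(-3.604) = 0.3762 + 0.0002 = 0.3763.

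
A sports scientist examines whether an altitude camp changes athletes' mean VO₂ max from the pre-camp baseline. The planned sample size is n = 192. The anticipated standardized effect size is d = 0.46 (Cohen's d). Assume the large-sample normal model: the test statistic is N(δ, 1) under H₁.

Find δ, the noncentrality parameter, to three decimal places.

δ ≈ 6.374

The noncentrality parameter scales effect size by the design's sample-size factor: δ = d·√n = 0.46 × √192 = 6.3739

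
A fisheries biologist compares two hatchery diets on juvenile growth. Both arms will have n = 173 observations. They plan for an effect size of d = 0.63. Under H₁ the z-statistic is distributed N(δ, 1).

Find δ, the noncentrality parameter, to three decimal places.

δ ≈ 5.859

The noncentrality parameter scales effect size by the design's sample-size factor: δ = d·√(n/2) = 0.63 × √(173/2) = 5.8593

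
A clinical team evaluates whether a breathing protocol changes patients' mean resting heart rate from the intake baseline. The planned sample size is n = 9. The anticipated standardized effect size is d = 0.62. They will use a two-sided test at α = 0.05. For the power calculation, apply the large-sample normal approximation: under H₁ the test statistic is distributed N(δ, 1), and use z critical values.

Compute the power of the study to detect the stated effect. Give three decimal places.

Noncentrality parameter: δ = d·√n = 0.62 × √9 = 1.8600
Two-sided α = 0.05 → critical value z_{0.025} = 1.960.
Power = Φ(δ − 1.960) + Φ(−δ − 1.960) = Φ(-0.100) + Φ(-3.820) = 0.4602 + 0.0001 = 0.4603.

Power ≈ 0.460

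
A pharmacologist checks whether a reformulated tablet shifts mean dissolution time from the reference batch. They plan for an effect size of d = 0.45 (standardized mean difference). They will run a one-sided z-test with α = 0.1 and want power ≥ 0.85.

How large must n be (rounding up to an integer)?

n = 27

For power 0.85 need Φ(δ − z_{0.1}) = 0.85, so δ = z_{0.1} + z_{0.15} = 1.282 + 1.036 = 2.318.
δ = d·√n ⇒ n = (δ/d)² = (2.318 / 0.45)² = 26.53.
Round up to the next whole unit.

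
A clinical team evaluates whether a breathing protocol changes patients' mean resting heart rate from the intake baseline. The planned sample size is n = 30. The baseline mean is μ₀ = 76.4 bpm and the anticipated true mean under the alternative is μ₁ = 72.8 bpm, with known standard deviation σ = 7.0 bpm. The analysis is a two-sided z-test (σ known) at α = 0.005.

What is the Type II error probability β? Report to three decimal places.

β ≈ 0.496

Standardized effect: d = |μ₁ − μ₀| / σ = |72.8 − 76.4| / 7.0 = 0.5143
Noncentrality parameter: λ = d·√n = 0.5143 × √30 = 2.8169
Critical value for a two-sided test at α = 0.005: z_{α/2} = 2.807.
Power = Φ(λ − 2.807) + Φ(−λ − 2.807) = Φ(0.010) + Φ(-5.624) = 0.5039 + 0.0000 = 0.5039.
Type II error: β = 1 − power = 1 − 0.5039 = 0.4961.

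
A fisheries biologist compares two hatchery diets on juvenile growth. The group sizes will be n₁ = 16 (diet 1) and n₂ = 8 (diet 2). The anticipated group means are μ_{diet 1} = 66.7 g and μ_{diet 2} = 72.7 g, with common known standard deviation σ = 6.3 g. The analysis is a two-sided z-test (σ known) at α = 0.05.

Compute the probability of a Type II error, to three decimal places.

β ≈ 0.405

Standardized effect: d = |μ_{diet 1} − μ_{diet 2}| / σ = |66.7 − 72.7| / 6.3 = 0.9524
Noncentrality parameter: δ = d / √(1/n₁ + 1/n₂) = 0.9524 / √(1/16 + 1/8) = 2.1994
Critical value for a two-sided test at α = 0.05: z_{α/2} = 1.960.
Power = Φ(δ − 1.960) + Φ(−δ − 1.960) = Φ(0.239) + Φ(-4.159) = 0.5946 + 0.0000 = 0.5946.
Type II error: β = 1 − power = 1 − 0.5946 = 0.4054.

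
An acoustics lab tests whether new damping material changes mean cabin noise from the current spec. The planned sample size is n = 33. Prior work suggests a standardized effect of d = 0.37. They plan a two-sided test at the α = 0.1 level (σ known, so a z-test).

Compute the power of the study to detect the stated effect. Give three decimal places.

Power ≈ 0.685

Noncentrality parameter: δ = d·√n = 0.37 × √33 = 2.1255
Critical value for a two-sided test at α = 0.1: z_{α/2} = 1.645.
Power = Φ(δ − 1.645) + Φ(−δ − 1.645) = Φ(0.481) + Φ(-3.770) = 0.6846 + 0.0001 = 0.6847.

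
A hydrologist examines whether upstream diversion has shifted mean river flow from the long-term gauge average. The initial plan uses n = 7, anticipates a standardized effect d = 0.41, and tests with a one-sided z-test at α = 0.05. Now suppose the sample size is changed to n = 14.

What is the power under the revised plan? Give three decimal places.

With n = 14: δ = d·√n = 0.41 × √14 = 1.5341. Critical value z_{0.05} = 1.645.
Revised power = P(Z > 1.645 − δ) = Φ(-0.111) = 0.4559.

Power ≈ 0.456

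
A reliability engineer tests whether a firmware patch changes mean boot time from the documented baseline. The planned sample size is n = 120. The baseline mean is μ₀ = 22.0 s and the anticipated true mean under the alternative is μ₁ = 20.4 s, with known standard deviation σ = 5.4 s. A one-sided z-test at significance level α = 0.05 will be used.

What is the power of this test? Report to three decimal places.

Power ≈ 0.945

Standardized effect: d = |μ₁ − μ₀| / σ = |20.4 − 22.0| / 5.4 = 0.2963
Noncentrality parameter: δ = d·√n = 0.2963 × √120 = 3.2458
One-sided α = 0.05 → critical value z_{0.05} = 1.645.
Power = Φ(δ − 1.645) = Φ(1.601) = 0.9453.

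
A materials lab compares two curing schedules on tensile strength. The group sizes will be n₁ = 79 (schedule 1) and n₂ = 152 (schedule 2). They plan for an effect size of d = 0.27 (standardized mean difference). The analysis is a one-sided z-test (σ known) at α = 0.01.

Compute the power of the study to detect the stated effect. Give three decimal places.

Power ≈ 0.352

Noncentrality parameter: δ = d / √(1/n₁ + 1/n₂) = 0.27 / √(1/79 + 1/152) = 1.9467
Critical value for a one-sided test at α = 0.01: z_α = 2.326.
Power = P(Z > 2.326 − δ) = Φ(-0.380) = 0.3521.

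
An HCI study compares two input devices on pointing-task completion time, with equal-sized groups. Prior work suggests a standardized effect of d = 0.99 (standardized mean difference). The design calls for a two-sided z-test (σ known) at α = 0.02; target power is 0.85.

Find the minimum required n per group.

For power 0.85 need Φ(δ − z_{0.01}) = 0.85, so δ = z_{0.01} + z_{0.15} = 2.326 + 1.036 = 3.363.
(Ignoring the negligible lower-tail rejection probability gives the usual closed-form inversion.)
δ = d·√(n/2) ⇒ n = 2(δ/d)² = 2 × (3.363 / 0.99)² = 23.08.
Rounding up, n = 24 per group.

n = 24 per group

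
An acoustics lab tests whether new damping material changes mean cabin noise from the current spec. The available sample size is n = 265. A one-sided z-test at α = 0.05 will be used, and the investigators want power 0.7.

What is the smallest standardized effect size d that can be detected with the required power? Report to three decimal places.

d ≈ 0.133

Required noncentrality: δ = z_{0.05} + z_{0.30} = 1.645 + 0.524 = 2.169.
δ = d·√n ⇒ d = δ/√n = 2.169/√265 = 0.1333.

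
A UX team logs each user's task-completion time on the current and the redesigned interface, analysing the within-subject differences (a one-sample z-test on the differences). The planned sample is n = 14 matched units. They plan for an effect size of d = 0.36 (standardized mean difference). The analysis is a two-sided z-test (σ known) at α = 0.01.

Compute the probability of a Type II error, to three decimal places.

β ≈ 0.890

Noncentrality parameter: δ = d·√n = 0.36 × √14 = 1.3470
Two-sided α = 0.01 → critical value z_{0.005} = 2.576.
Power = Φ(δ − 2.576) + Φ(−δ − 2.576) = Φ(-1.229) + Φ(-3.923) = 0.1096 + 0.0000 = 0.1096.
Type II error: β = 1 − power = 1 − 0.1096 = 0.8904.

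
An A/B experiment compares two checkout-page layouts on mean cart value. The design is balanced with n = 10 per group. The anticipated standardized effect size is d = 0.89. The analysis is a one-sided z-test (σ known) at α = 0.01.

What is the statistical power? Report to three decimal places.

Noncentrality parameter: δ = d·√(n/2) = 0.89 × √(10/2) = 1.9901
One-sided α = 0.01 → critical value z_{0.01} = 2.326.
Power = Φ(δ − 2.326) = Φ(-0.336) = 0.3683.

Power ≈ 0.368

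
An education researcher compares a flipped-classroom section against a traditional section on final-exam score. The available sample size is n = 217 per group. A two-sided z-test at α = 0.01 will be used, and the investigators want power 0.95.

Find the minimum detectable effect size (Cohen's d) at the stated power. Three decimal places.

Need Φ(δ − 2.576) = 0.95, so δ = 2.576 + 1.645 = 4.221.
(The second rejection-region term Φ(−δ − z_{α/2}) is negligible and dropped.)
δ = d·√(n/2) ⇒ d = δ/√(n/2) = 4.221/√(217/2) = 0.4052.

d ≈ 0.405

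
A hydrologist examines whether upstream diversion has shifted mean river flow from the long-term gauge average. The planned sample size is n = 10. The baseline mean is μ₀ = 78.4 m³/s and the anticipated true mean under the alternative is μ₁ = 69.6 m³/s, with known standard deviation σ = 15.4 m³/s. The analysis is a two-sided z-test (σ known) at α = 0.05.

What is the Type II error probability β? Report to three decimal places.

Standardized effect: d = |μ₁ − μ₀| / σ = |69.6 − 78.4| / 15.4 = 0.5714
Noncentrality parameter: δ = d·√n = 0.5714 × √10 = 1.8070
Critical value for a two-sided test at α = 0.05: z_{α/2} = 1.960.
Power = Φ(δ − 1.960) + Φ(−δ − 1.960) = Φ(-0.153) + Φ(-3.767) = 0.4392 + 0.0001 = 0.4393.
Type II error: β = 1 − power = 1 − 0.4393 = 0.5607.

β ≈ 0.561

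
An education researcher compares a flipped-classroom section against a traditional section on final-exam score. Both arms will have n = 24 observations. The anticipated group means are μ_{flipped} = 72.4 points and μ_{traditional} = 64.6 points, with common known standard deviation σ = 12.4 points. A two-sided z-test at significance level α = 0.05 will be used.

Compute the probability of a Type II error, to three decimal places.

β ≈ 0.413

Standardized effect: d = |μ_{flipped} − μ_{traditional}| / σ = |72.4 − 64.6| / 12.4 = 0.6290
Noncentrality parameter: δ = d·√(n/2) = 0.6290 × √(24/2) = 2.1790
Two-sided α = 0.05 → critical value z_{0.025} = 1.960.
Power = Φ(δ − 1.960) + Φ(−δ − 1.960) = Φ(0.219) + Φ(-4.139) = 0.5867 + 0.0000 = 0.5867.
Type II error: β = 1 − power = 1 − 0.5867 = 0.4133.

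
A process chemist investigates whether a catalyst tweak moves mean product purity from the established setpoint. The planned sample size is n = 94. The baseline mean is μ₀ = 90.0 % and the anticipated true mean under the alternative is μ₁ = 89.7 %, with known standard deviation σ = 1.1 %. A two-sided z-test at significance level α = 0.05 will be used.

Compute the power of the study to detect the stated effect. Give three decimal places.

Power ≈ 0.753

Standardized effect: d = |μ₁ − μ₀| / σ = |89.7 − 90.0| / 1.1 = 0.2727
Noncentrality parameter: δ = d·√n = 0.2727 × √94 = 2.6442
Two-sided α = 0.05 → critical value z_{0.025} = 1.960.
Power = Φ(δ − 1.960) + Φ(−δ − 1.960) = Φ(0.684) + Φ(-4.604) = 0.7531 + 0.0000 = 0.7531.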